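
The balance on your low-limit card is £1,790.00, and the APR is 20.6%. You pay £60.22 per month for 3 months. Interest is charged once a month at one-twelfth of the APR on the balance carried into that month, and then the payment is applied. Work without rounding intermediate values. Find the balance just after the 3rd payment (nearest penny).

Monthly rate r = 20.6%/12 = 1.71667% = 0.0171667.
Each month: B ← B·(1+r) − £60.22.
Month 1: interest £30.73; balance after payment £1,760.51.
Month 2: interest £30.22; balance after payment £1,730.51.
Month 3: interest £29.71; balance after payment £1,700.00.

£1,700.00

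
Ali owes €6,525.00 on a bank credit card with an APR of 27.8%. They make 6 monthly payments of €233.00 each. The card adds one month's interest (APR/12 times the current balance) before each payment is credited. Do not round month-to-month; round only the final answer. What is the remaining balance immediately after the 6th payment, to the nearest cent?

€6,004.64

Monthly rate r = 27.8%/12 = 2.31667% = 0.0231667.
Each month: B ← B·(1+r) − €233.00.
Month 1: interest €151.16; balance after payment €6,443.16.
Month 2: interest €149.27; balance after payment €6,359.43.
Month 3: interest €147.33; balance after payment €6,273.76.
Month 4: interest €145.34; balance after payment €6,186.10.
Month 5: interest €143.31; balance after payment €6,096.41.
Month 6: interest €141.23; balance after payment €6,004.64.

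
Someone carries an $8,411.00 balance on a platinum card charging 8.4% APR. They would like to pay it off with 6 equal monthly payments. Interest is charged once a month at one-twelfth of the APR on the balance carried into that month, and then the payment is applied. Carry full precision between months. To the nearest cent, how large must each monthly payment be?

$1,436.38

Monthly rate r = 8.4%/12 = 0.7% = 0.007.
Level-payment amortization: P = B₀·r / (1 − (1+r)^(−n)) = 8411.00·0.007 / (1 − 1.007^(−6)).
Denominator 1 − (1+r)^(−6) = 0.0409899097.
P = 58.877 / 0.0409899097 ≈ 1436.38.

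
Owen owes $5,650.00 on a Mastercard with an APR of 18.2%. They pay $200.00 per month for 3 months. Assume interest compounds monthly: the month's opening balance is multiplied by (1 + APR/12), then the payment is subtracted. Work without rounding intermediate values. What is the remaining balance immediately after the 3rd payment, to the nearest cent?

Monthly rate r = 18.2%/12 = 1.51667% = 0.0151667.
Each month: B ← B·(1+r) − $200.00.
Month 1: interest $85.69; balance after payment $5,535.69.
Month 2: interest $83.96; balance after payment $5,419.65.
Month 3: interest $82.20; balance after payment $5,301.85.

$5,301.85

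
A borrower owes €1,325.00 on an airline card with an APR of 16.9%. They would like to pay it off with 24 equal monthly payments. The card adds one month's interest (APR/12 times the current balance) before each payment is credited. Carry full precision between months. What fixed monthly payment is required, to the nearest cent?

Monthly rate r = 16.9%/12 = 1.40833% = 0.0140833.
Level-payment amortization: P = B₀·r / (1 − (1+r)^(−n)) = 1325.00·0.0140833 / (1 − 1.01408^(−24)).
Denominator 1 − (1+r)^(−24) = 0.285121034.
P = 18.6604 / 0.285121034 ≈ 65.45.

€65.45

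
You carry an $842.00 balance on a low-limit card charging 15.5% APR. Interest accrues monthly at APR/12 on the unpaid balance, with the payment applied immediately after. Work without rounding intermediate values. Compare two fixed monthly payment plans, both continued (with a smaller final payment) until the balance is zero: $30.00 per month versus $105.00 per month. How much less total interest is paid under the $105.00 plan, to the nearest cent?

Monthly rate r = 15.5%/12 = 1.29167% = 0.0129167.
At $30.00/mo: n = ⌈−ln(1 − rB₀/P)/ln(1+r)⌉ = 36 payments (last $2.48); total interest = total paid − $842.00 = $210.48.
At $105.00/mo: 9 payments (last $54.77); total interest $52.77.
Interest saved = $210.48 − $52.77 = $157.71.

$157.71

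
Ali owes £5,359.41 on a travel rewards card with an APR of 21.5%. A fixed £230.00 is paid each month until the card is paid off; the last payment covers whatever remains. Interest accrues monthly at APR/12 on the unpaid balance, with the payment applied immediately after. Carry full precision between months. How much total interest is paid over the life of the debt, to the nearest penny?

Monthly rate r = 21.5%/12 = 1.79167% = 0.0179167.
Payoff takes n = ⌈−ln(1 − rB₀/P)/ln(1+r)⌉ = ⌈30.432⌉ = 31 payments; the last is £99.81.
Total paid = 30·£230.00 + £99.81 = £6,999.81.
Total interest = total paid − principal = £6,999.81 − £5,359.41 = £1,640.40.

£1,640.40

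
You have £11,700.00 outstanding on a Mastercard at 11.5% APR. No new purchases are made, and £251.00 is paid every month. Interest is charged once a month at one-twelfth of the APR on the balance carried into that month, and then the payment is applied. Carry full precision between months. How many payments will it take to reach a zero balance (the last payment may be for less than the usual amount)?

63 months

Monthly rate r = 11.5%/12 = 0.958333% = 0.00958333.
Recurrence: B ← B·(1+r) − £251.00.
Month 1: interest £112.12; balance after payment £11,561.12.
Month 2: interest £110.79; balance after payment £11,420.92.
Closed form: n = −ln(1 − rB₀/P)/ln(1+r) = −ln(0.55329)/ln(1.00958) ≈ 62.057, so the balance reaches zero during payment 63.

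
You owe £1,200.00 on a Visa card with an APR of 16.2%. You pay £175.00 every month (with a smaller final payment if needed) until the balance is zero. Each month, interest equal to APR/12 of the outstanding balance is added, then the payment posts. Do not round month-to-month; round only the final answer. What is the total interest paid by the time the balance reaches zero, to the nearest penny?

£67.93

Monthly rate r = 16.2%/12 = 1.35% = 0.0135.
Payoff takes n = ⌈−ln(1 − rB₀/P)/ln(1+r)⌉ = ⌈7.244⌉ = 8 payments; the last is £42.93.
Total paid = 7·£175.00 + £42.93 = £1,267.93.
Total interest = total paid − principal = £1,267.93 − £1,200.00 = £67.93.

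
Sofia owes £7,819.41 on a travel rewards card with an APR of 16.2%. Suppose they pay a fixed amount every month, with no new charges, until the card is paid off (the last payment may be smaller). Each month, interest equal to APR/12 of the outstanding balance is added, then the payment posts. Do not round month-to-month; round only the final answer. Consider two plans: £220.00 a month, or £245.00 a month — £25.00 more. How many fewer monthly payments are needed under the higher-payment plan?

6 fewer payments

Monthly rate r = 16.2%/12 = 1.35% = 0.0135.
At £220.00/mo: n = ⌈−ln(1 − rB₀/P)/ln(1+r)⌉ = 49 payments (last £163.19); total interest = total paid − £7,819.41 = £2,903.78.
At £245.00/mo: 43 payments (last £7.94); total interest £2,478.53.
Payments saved = 49 − 43 = 6.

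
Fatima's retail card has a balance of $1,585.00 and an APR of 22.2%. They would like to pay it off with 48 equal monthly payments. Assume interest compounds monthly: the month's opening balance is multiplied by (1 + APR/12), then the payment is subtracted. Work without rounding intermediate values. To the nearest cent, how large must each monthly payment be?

Monthly rate r = 22.2%/12 = 1.85% = 0.0185.
Level-payment amortization: P = B₀·r / (1 − (1+r)^(−n)) = 1585.00·0.0185 / (1 − 1.0185^(−48)).
Denominator 1 − (1+r)^(−48) = 0.585169768.
P = 29.3225 / 0.585169768 ≈ 50.11.

$50.11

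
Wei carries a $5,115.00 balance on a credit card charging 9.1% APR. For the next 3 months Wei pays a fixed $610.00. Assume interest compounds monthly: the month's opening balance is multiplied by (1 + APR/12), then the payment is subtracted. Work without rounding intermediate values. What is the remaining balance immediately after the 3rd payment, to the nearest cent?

Monthly rate r = 9.1%/12 = 0.758333% = 0.00758333.
Each month: B ← B·(1+r) − $610.00.
Month 1: interest $38.79; balance after payment $4,543.79.
Month 2: interest $34.46; balance after payment $3,968.25.
Month 3: interest $30.09; balance after payment $3,388.34.

$3,388.34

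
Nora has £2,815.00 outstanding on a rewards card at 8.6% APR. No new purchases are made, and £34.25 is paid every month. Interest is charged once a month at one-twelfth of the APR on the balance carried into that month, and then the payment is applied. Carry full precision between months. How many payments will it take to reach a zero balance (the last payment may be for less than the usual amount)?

125 months

Monthly rate r = 8.6%/12 = 0.716667% = 0.00716667.
Recurrence: B ← B·(1+r) − £34.25.
Month 1: interest £20.17; balance after payment £2,800.92.
Month 2: interest £20.07; balance after payment £2,786.75.
Closed form: n = −ln(1 − rB₀/P)/ln(1+r) = −ln(0.41097)/ln(1.00717) ≈ 124.522, so the balance reaches zero during payment 125.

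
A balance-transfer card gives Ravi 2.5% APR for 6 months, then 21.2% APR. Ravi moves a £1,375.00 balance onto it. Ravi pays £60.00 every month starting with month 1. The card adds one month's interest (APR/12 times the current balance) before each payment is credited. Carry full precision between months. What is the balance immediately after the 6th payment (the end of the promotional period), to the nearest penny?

Promo months 1–6 at r₀ = 2.5%/12 = 0.00208333; months 7+ at r₁ = 21.2%/12 = 0.0176667.
After month 6: iterate B ← B·(1+r₀) − £60.00 for 6 months → £1,030.40.

£1,030.40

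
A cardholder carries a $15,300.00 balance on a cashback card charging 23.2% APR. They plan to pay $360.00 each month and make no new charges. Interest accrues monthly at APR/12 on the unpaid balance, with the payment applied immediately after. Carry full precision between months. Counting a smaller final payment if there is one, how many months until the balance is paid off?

91 payments

Monthly rate r = 23.2%/12 = 1.93333% = 0.0193333.
Recurrence: B ← B·(1+r) − $360.00.
Month 1: interest $295.80; balance after payment $15,235.80.
Month 2: interest $294.56; balance after payment $15,170.36.
Closed form: n = −ln(1 − rB₀/P)/ln(1+r) = −ln(0.17833)/ln(1.01933) ≈ 90.037, so the balance reaches zero during payment 91.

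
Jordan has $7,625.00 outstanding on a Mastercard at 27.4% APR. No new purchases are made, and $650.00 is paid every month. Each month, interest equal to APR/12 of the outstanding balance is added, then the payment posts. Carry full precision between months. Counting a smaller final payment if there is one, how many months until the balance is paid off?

14 payments

Monthly rate r = 27.4%/12 = 2.28333% = 0.0228333.
Recurrence: B ← B·(1+r) − $650.00.
Month 1: interest $174.10; balance after payment $7,149.10.
Month 2: interest $163.24; balance after payment $6,662.34.
Closed form: n = −ln(1 − rB₀/P)/ln(1+r) = −ln(0.73215)/ln(1.02283) ≈ 13.810, so the balance reaches zero during payment 14.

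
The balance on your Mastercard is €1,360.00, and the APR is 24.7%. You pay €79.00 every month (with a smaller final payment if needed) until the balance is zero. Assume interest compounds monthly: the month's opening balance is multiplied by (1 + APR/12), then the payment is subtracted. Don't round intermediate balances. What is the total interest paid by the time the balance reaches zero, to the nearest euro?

Monthly rate r = 24.7%/12 = 2.05833% = 0.0205833.
Payoff takes n = ⌈−ln(1 − rB₀/P)/ln(1+r)⌉ = ⌈21.473⌉ = 22 payments; the last is €37.54.
Total paid = 21·€79.00 + €37.54 = €1,696.54.
Total interest = total paid − principal = €1,696.54 − €1,360.00 = €336.54.

€337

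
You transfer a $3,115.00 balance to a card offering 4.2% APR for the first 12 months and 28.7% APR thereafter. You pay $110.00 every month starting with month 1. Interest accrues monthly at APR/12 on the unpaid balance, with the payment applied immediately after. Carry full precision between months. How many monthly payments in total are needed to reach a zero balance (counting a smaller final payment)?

35 payments

Promo months 1–12 at r₀ = 4.2%/12 = 0.0035; months 13+ at r₁ = 28.7%/12 = 0.0239167.
After month 12: iterate B ← B·(1+r₀) − $110.00 for 12 months → $1,902.67.
Then at r₁ with $110.00/mo: n₂ = −ln(1 − r₁·B/P)/ln(1+r₁) ≈ 22.59 → 23 more payments.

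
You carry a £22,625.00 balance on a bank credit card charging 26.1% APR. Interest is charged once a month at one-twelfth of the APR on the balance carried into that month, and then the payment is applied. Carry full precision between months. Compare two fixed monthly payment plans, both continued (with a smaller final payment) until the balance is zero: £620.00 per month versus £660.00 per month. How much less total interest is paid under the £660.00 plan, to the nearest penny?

£3,494.38

Monthly rate r = 26.1%/12 = 2.175% = 0.02175.
At £620.00/mo: n = ⌈−ln(1 − rB₀/P)/ln(1+r)⌉ = 74 payments (last £223.19); total interest = total paid − £22,625.00 = £22,858.19.
At £660.00/mo: 64 payments (last £408.81); total interest £19,363.81.
Interest saved = £22,858.19 − £19,363.81 = £3,494.38.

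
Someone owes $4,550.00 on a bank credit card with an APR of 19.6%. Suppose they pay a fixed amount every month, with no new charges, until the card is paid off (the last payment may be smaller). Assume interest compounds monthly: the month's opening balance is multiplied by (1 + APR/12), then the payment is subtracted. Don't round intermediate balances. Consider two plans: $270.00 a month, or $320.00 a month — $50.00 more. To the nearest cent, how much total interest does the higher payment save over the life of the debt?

$144.78

Monthly rate r = 19.6%/12 = 1.63333% = 0.0163333.
At $270.00/mo: n = ⌈−ln(1 − rB₀/P)/ln(1+r)⌉ = 20 payments (last $235.19); total interest = total paid − $4,550.00 = $815.19.
At $320.00/mo: 17 payments (last $100.41); total interest $670.41.
Interest saved = $815.19 − $670.41 = $144.78.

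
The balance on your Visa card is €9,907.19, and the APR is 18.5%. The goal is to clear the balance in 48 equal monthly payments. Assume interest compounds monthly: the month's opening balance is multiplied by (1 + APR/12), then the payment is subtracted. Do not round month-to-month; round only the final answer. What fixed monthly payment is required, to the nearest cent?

Monthly rate r = 18.5%/12 = 1.54167% = 0.0154167.
Level-payment amortization: P = B₀·r / (1 − (1+r)^(−n)) = 9907.19·0.0154167 / (1 − 1.01542^(−48)).
Denominator 1 − (1+r)^(−48) = 0.52018458.
P = 152.736 / 0.52018458 ≈ 293.62.

€293.62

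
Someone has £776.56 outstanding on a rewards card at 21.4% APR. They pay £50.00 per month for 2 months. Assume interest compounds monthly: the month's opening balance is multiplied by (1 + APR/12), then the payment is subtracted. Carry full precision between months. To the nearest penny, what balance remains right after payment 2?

Monthly rate r = 21.4%/12 = 1.78333% = 0.0178333.
Each month: B ← B·(1+r) − £50.00.
Month 1: interest £13.85; balance after payment £740.41.
Month 2: interest £13.20; balance after payment £703.61.

£703.61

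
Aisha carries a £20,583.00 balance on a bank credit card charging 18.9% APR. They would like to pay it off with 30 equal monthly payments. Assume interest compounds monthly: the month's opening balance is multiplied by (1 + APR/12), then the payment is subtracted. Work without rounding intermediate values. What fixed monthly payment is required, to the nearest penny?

Monthly rate r = 18.9%/12 = 1.575% = 0.01575.
Level-payment amortization: P = B₀·r / (1 − (1+r)^(−n)) = 20583.00·0.01575 / (1 − 1.01575^(−30)).
Denominator 1 − (1+r)^(−30) = 0.37425834.
P = 324.182 / 0.37425834 ≈ 866.20.

£866.20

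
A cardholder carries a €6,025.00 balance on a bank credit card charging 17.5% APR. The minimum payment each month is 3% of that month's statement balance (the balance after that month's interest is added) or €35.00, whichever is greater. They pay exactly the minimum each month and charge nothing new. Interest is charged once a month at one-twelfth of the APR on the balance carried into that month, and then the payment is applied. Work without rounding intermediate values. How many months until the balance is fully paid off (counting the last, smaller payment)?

Monthly rate r = 17.5%/12 = 1.45833% = 0.0145833.
While 3% of the post-interest balance exceeds €35.00, each month B ← (B·(1+r))·(1 − 0.03), i.e. B shrinks by the factor (1+r)·0.97 = 0.98415.
This holds for months 1–104. Entering month 105 the balance is €1,143.25; 3% of the post-interest balance is now below €35.00, so the flat €35.00 minimum applies from here.
From month 105 a fixed €35.00 at rate r clears €1,143.25 in 45 more payments. Total: 104 + 45 = 149 months.

149 months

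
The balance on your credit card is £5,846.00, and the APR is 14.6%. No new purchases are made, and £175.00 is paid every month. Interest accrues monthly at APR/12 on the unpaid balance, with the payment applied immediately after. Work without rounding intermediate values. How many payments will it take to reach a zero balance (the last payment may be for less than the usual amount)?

Monthly rate r = 14.6%/12 = 1.21667% = 0.0121667.
Recurrence: B ← B·(1+r) − £175.00.
Month 1: interest £71.13; balance after payment £5,742.13.
Month 2: interest £69.86; balance after payment £5,636.99.
Closed form: n = −ln(1 − rB₀/P)/ln(1+r) = −ln(0.59356)/ln(1.01217) ≈ 43.132, so the balance reaches zero during payment 44.

44 months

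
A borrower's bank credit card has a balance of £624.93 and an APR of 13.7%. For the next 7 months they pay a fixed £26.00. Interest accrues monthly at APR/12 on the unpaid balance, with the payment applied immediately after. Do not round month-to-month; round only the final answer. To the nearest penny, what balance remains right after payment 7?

Monthly rate r = 13.7%/12 = 1.14167% = 0.0114167.
Each month: B ← B·(1+r) − £26.00.
Month 1: interest £7.13; balance after payment £606.06.
Month 2: interest £6.92; balance after payment £586.98.
Month 3: interest £6.70; balance after payment £567.69.
Month 4: interest £6.48; balance after payment £548.17.
Month 5: interest £6.26; balance after payment £528.42.
Month 6: interest £6.03; balance after payment £508.46.
Month 7: interest £5.80; balance after payment £488.26.

£488.26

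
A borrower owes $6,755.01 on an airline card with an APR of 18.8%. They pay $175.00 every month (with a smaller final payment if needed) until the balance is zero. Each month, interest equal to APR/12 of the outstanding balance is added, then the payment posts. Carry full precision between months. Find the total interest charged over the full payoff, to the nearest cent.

$3,694.43

Monthly rate r = 18.8%/12 = 1.56667% = 0.0156667.
Payoff takes n = ⌈−ln(1 − rB₀/P)/ln(1+r)⌉ = ⌈59.710⌉ = 60 payments; the last is $124.44.
Total paid = 59·$175.00 + $124.44 = $10,449.44.
Total interest = total paid − principal = $10,449.44 − $6,755.01 = $3,694.43.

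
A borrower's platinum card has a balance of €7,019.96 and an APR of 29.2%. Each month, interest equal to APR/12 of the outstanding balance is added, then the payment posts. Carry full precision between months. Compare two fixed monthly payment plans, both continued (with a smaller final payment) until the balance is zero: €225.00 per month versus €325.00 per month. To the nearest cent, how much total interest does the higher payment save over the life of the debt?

€3,244.58

Monthly rate r = 29.2%/12 = 2.43333% = 0.0243333.
At €225.00/mo: n = ⌈−ln(1 − rB₀/P)/ln(1+r)⌉ = 60 payments (last €50.00); total interest = total paid − €7,019.96 = €6,305.04.
At €325.00/mo: 32 payments (last €5.42); total interest €3,060.46.
Interest saved = €6,305.04 − €3,060.46 = €3,244.58.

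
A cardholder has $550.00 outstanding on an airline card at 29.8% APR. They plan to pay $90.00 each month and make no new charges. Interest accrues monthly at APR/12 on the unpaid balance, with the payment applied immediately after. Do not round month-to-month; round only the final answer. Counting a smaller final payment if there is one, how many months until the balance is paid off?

7 payments

Monthly rate r = 29.8%/12 = 2.48333% = 0.0248333.
Recurrence: B ← B·(1+r) − $90.00.
Month 1: interest $13.66; balance after payment $473.66.
Month 2: interest $11.76; balance after payment $395.42.
Closed form: n = −ln(1 − rB₀/P)/ln(1+r) = −ln(0.84824)/ln(1.02483) ≈ 6.710, so the balance reaches zero during payment 7.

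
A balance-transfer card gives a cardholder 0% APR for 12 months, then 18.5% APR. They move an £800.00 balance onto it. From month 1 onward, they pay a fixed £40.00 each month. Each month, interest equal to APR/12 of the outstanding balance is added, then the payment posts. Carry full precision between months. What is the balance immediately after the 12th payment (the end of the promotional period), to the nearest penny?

Promo months 1–12 at r₀ = 0%/12 = 0; months 13+ at r₁ = 18.5%/12 = 0.0154167.
After month 12 (no interest yet): B = £800.00 − 12·£40.00 = £320.00.

£320.00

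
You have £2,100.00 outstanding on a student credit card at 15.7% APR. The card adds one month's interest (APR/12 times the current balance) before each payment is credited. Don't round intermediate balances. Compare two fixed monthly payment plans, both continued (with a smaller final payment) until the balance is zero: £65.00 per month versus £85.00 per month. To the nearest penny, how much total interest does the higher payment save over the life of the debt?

Monthly rate r = 15.7%/12 = 1.30833% = 0.0130833.
At £65.00/mo: n = ⌈−ln(1 − rB₀/P)/ln(1+r)⌉ = 43 payments (last £17.30); total interest = total paid − £2,100.00 = £647.30.
At £85.00/mo: 31 payments (last £3.14); total interest £453.14.
Interest saved = £647.30 − £453.14 = £194.16.

£194.16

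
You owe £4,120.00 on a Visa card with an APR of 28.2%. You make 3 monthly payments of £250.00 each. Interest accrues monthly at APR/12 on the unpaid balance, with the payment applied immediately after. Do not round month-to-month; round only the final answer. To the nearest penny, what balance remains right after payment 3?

Monthly rate r = 28.2%/12 = 2.35% = 0.0235.
Each month: B ← B·(1+r) − £250.00.
Month 1: interest £96.82; balance after payment £3,966.82.
Month 2: interest £93.22; balance after payment £3,810.04.
Month 3: interest £89.54; balance after payment £3,649.58.

£3,649.58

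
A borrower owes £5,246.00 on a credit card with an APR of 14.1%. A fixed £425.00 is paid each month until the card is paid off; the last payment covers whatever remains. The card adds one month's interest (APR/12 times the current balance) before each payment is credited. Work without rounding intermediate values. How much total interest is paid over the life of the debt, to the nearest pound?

£456

Monthly rate r = 14.1%/12 = 1.175% = 0.01175.
Payoff takes n = ⌈−ln(1 − rB₀/P)/ln(1+r)⌉ = ⌈13.414⌉ = 14 payments; the last is £176.58.
Total paid = 13·£425.00 + £176.58 = £5,701.58.
Total interest = total paid − principal = £5,701.58 − £5,246.00 = £455.58.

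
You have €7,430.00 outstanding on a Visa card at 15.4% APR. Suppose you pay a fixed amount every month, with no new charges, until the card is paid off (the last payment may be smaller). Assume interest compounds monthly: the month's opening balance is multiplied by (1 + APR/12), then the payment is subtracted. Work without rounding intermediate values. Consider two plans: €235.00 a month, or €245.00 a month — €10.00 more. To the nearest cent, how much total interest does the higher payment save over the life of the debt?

Monthly rate r = 15.4%/12 = 1.28333% = 0.0128333.
At €235.00/mo: n = ⌈−ln(1 − rB₀/P)/ln(1+r)⌉ = 41 payments (last €191.72); total interest = total paid − €7,430.00 = €2,161.72.
At €245.00/mo: 39 payments (last €161.86); total interest €2,041.86.
Interest saved = €2,161.72 − €2,041.86 = €119.86.

€119.86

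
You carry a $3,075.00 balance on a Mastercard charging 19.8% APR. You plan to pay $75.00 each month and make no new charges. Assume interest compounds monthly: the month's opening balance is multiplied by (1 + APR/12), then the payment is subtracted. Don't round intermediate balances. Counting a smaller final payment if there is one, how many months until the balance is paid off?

Monthly rate r = 19.8%/12 = 1.65% = 0.0165.
Recurrence: B ← B·(1+r) − $75.00.
Month 1: interest $50.74; balance after payment $3,050.74.
Month 2: interest $50.34; balance after payment $3,026.07.
Closed form: n = −ln(1 − rB₀/P)/ln(1+r) = −ln(0.3235)/ln(1.0165) ≈ 68.960, so the balance reaches zero during payment 69.

69 months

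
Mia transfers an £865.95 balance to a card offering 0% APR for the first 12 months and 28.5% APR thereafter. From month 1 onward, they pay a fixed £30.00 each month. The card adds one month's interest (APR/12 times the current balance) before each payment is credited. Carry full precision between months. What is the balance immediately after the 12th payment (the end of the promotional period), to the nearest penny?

Promo months 1–12 at r₀ = 0%/12 = 0; months 13+ at r₁ = 28.5%/12 = 0.02375.
After month 12 (no interest yet): B = £865.95 − 12·£30.00 = £505.95.

£505.95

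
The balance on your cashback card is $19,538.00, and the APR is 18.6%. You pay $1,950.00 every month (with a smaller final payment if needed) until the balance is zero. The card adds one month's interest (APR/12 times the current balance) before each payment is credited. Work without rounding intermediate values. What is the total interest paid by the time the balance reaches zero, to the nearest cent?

$1,859.66

Monthly rate r = 18.6%/12 = 1.55% = 0.0155.
Payoff takes n = ⌈−ln(1 − rB₀/P)/ln(1+r)⌉ = ⌈10.973⌉ = 11 payments; the last is $1,897.66.
Total paid = 10·$1,950.00 + $1,897.66 = $21,397.66.
Total interest = total paid − principal = $21,397.66 − $19,538.00 = $1,859.66.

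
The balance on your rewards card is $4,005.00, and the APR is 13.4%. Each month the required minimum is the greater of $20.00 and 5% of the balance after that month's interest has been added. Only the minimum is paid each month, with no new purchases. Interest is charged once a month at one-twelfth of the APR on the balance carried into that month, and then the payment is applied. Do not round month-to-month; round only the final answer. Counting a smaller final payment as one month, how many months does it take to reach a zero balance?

81 months

Monthly rate r = 13.4%/12 = 1.11667% = 0.0111667.
While 5% of the post-interest balance exceeds $20.00, each month B ← (B·(1+r))·(1 − 0.05), i.e. B shrinks by the factor (1+r)·0.95 = 0.96061.
This holds for months 1–58. Entering month 59 the balance is $389.31; 5% of the post-interest balance is now below $20.00, so the flat $20.00 minimum applies from here.
From month 59 a fixed $20.00 at rate r clears $389.31 in 23 more payments. Total: 58 + 23 = 81 months.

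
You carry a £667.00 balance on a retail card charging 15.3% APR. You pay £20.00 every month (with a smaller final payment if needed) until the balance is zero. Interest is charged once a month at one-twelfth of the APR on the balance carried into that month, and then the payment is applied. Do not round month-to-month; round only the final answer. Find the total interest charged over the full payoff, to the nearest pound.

£207

Monthly rate r = 15.3%/12 = 1.275% = 0.01275.
Payoff takes n = ⌈−ln(1 − rB₀/P)/ln(1+r)⌉ = ⌈43.708⌉ = 44 payments; the last is £14.19.
Total paid = 43·£20.00 + £14.19 = £874.19.
Total interest = total paid − principal = £874.19 − £667.00 = £207.19.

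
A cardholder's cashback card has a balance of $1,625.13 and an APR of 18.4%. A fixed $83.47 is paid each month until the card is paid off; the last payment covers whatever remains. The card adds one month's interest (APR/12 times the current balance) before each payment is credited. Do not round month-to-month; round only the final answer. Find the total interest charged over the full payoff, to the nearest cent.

Monthly rate r = 18.4%/12 = 1.53333% = 0.0153333.
Payoff takes n = ⌈−ln(1 − rB₀/P)/ln(1+r)⌉ = ⌈23.302⌉ = 24 payments; the last is $25.33.
Total paid = 23·$83.47 + $25.33 = $1,945.14.
Total interest = total paid − principal = $1,945.14 − $1,625.13 = $320.01.

$320.01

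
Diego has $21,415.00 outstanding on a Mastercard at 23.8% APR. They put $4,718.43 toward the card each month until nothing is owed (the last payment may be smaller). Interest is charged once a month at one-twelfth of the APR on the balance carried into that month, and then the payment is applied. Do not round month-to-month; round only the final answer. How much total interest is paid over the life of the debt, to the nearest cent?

Monthly rate r = 23.8%/12 = 1.98333% = 0.0198333.
Payoff takes n = ⌈−ln(1 − rB₀/P)/ln(1+r)⌉ = ⌈4.803⌉ = 5 payments; the last is $3,796.29.
Total paid = 4·$4,718.43 + $3,796.29 = $22,670.01.
Total interest = total paid − principal = $22,670.01 − $21,415.00 = $1,255.01.

$1,255.01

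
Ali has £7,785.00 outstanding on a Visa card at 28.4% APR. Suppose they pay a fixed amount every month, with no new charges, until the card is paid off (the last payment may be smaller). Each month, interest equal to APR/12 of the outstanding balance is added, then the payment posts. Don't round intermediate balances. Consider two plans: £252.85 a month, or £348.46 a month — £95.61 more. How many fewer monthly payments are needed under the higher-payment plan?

Monthly rate r = 28.4%/12 = 2.36667% = 0.0236667.
At £252.85/mo: n = ⌈−ln(1 − rB₀/P)/ln(1+r)⌉ = 56 payments (last £194.33); total interest = total paid − £7,785.00 = £6,316.08.
At £348.46/mo: 33 payments (last £57.71); total interest £3,423.43.
Payments saved = 56 − 33 = 23.

23 fewer payments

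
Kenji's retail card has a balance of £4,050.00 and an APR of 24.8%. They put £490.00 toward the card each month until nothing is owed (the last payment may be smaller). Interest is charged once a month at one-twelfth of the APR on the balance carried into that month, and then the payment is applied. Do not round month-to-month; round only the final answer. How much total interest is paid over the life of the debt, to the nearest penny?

Monthly rate r = 24.8%/12 = 2.06667% = 0.0206667.
Payoff takes n = ⌈−ln(1 − rB₀/P)/ln(1+r)⌉ = ⌈9.157⌉ = 10 payments; the last is £77.54.
Total paid = 9·£490.00 + £77.54 = £4,487.54.
Total interest = total paid − principal = £4,487.54 − £4,050.00 = £437.54.

£437.54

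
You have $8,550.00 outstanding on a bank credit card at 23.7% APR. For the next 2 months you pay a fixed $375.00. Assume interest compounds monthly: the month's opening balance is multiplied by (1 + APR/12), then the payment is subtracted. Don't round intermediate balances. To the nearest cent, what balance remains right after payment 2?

Monthly rate r = 23.7%/12 = 1.975% = 0.01975.
Each month: B ← B·(1+r) − $375.00.
Month 1: interest $168.86; balance after payment $8,343.86.
Month 2: interest $164.79; balance after payment $8,133.65.

$8,133.65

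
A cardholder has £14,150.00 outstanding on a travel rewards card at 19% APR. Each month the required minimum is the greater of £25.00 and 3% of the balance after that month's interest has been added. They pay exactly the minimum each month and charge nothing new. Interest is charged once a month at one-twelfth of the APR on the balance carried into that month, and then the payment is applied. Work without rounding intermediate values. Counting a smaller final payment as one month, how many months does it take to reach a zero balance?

Monthly rate r = 19%/12 = 1.58333% = 0.0158333.
While 3% of the post-interest balance exceeds £25.00, each month B ← (B·(1+r))·(1 − 0.03), i.e. B shrinks by the factor (1+r)·0.97 = 0.98536.
This holds for months 1–194. Entering month 195 the balance is £809.15; 3% of the post-interest balance is now below £25.00, so the flat £25.00 minimum applies from here.
From month 195 a fixed £25.00 at rate r clears £809.15 in 46 more payments. Total: 194 + 46 = 240 months.

240 months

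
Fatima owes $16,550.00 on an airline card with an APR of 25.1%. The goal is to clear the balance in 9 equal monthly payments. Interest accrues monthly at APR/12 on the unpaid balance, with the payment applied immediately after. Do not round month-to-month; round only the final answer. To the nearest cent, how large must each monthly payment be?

Monthly rate r = 25.1%/12 = 2.09167% = 0.0209167.
Level-payment amortization: P = B₀·r / (1 − (1+r)^(−n)) = 16550.00·0.0209167 / (1 − 1.02092^(−9)).
Denominator 1 − (1+r)^(−9) = 0.169982296.
P = 346.171 / 0.169982296 ≈ 2036.51.

$2,036.51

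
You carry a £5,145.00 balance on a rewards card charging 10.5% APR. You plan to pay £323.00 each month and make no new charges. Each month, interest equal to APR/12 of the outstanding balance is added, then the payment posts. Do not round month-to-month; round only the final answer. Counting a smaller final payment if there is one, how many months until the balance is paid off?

18 months

Monthly rate r = 10.5%/12 = 0.875% = 0.00875.
Recurrence: B ← B·(1+r) − £323.00.
Month 1: interest £45.02; balance after payment £4,867.02.
Month 2: interest £42.59; balance after payment £4,586.61.
Closed form: n = −ln(1 − rB₀/P)/ln(1+r) = −ln(0.86062)/ln(1.00875) ≈ 17.229, so the balance reaches zero during payment 18.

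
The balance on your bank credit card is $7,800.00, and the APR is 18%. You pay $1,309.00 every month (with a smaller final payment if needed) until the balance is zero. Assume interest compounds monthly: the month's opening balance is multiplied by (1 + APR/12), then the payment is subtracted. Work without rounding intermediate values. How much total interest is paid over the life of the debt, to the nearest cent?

$433.99

Monthly rate r = 18%/12 = 1.5% = 0.015.
Payoff takes n = ⌈−ln(1 − rB₀/P)/ln(1+r)⌉ = ⌈6.289⌉ = 7 payments; the last is $379.99.
Total paid = 6·$1,309.00 + $379.99 = $8,233.99.
Total interest = total paid − principal = $8,233.99 − $7,800.00 = $433.99.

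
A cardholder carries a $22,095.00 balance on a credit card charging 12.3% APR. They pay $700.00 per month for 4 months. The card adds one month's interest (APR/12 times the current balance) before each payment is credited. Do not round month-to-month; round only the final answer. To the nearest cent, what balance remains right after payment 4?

Monthly rate r = 12.3%/12 = 1.025% = 0.01025.
Each month: B ← B·(1+r) − $700.00.
Month 1: interest $226.47; balance after payment $21,621.47.
Month 2: interest $221.62; balance after payment $21,143.09.
Month 3: interest $216.72; balance after payment $20,659.81.
Month 4: interest $211.76; balance after payment $20,171.57.

$20,171.57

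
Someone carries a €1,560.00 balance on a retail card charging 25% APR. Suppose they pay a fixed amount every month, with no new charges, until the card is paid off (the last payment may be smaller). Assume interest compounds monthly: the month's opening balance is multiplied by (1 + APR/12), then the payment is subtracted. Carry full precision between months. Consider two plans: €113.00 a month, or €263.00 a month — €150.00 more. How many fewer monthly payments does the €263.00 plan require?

Monthly rate r = 25%/12 = 2.08333% = 0.0208333.
At €113.00/mo: n = ⌈−ln(1 − rB₀/P)/ln(1+r)⌉ = 17 payments (last €50.83); total interest = total paid − €1,560.00 = €298.83.
At €263.00/mo: 7 payments (last €105.08); total interest €123.08.
Payments saved = 17 − 7 = 10.

10 fewer payments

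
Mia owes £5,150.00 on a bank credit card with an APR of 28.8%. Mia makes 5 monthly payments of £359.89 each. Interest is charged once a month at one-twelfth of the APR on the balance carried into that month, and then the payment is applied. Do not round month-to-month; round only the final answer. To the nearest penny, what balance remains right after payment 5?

Monthly rate r = 28.8%/12 = 2.4% = 0.024.
Each month: B ← B·(1+r) − £359.89.
Month 1: interest £123.60; balance after payment £4,913.71.
Month 2: interest £117.93; balance after payment £4,671.75.
Month 3: interest £112.12; balance after payment £4,423.98.
Month 4: interest £106.18; balance after payment £4,170.27.
Month 5: interest £100.09; balance after payment £3,910.46.

£3,910.46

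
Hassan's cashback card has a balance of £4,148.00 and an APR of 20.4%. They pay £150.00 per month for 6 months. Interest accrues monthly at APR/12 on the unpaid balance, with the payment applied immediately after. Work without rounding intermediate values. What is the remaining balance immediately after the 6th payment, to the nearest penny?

Monthly rate r = 20.4%/12 = 1.7% = 0.017.
Each month: B ← B·(1+r) − £150.00.
Month 1: interest £70.52; balance after payment £4,068.52.
Month 2: interest £69.16; balance after payment £3,987.68.
Month 3: interest £67.79; balance after payment £3,905.47.
Month 4: interest £66.39; balance after payment £3,821.86.
Month 5: interest £64.97; balance after payment £3,736.84.
Month 6: interest £63.53; balance after payment £3,650.36.

£3,650.36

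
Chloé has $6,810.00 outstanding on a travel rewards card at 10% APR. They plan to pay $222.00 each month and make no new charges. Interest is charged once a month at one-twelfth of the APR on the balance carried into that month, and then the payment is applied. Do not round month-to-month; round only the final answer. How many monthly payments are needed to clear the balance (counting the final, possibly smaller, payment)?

Monthly rate r = 10%/12 = 0.833333% = 0.00833333.
Recurrence: B ← B·(1+r) − $222.00.
Month 1: interest $56.75; balance after payment $6,644.75.
Month 2: interest $55.37; balance after payment $6,478.12.
Closed form: n = −ln(1 − rB₀/P)/ln(1+r) = −ln(0.74437)/ln(1.00833) ≈ 35.574, so the balance reaches zero during payment 36.

36 payments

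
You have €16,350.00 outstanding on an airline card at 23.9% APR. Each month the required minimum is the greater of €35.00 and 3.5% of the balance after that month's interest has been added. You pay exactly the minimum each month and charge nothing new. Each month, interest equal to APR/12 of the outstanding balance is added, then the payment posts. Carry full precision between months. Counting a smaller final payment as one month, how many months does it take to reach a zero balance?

Monthly rate r = 23.9%/12 = 1.99167% = 0.0199167.
While 3.5% of the post-interest balance exceeds €35.00, each month B ← (B·(1+r))·(1 − 0.035), i.e. B shrinks by the factor (1+r)·0.965 = 0.98422.
This holds for months 1–177. Entering month 178 the balance is €979.04; 3.5% of the post-interest balance is now below €35.00, so the flat €35.00 minimum applies from here.
From month 178 a fixed €35.00 at rate r clears €979.04 in 42 more payments. Total: 177 + 42 = 219 months.

219 months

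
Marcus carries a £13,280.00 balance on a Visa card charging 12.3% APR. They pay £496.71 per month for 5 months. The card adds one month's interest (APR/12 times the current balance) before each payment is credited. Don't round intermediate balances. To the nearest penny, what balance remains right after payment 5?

£11,439.71

Monthly rate r = 12.3%/12 = 1.025% = 0.01025.
Each month: B ← B·(1+r) − £496.71.
Month 1: interest £136.12; balance after payment £12,919.41.
Month 2: interest £132.42; balance after payment £12,555.12.
Month 3: interest £128.69; balance after payment £12,187.10.
Month 4: interest £124.92; balance after payment £11,815.31.
Month 5: interest £121.11; balance after payment £11,439.71.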